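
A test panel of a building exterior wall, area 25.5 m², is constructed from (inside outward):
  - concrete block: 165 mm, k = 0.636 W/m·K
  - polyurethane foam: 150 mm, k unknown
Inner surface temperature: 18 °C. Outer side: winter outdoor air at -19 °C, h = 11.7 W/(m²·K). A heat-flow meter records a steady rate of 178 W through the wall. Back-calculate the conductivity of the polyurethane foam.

k ≈ 0.0303 W/(m·K)

Series thermal resistances:
R_concrete block = L/(kA) = 0.165/(0.636×25.5) = 0.01017 K/W
R_outer film = 1/(h_o·A) = 1/(11.7×25.5) = 0.003352 K/W
Sum of known resistances R_other = 0.01353 K/W
Total R = ΔT/Q = 37/178 = 0.2079 K/W
R_polyurethane foam = R_total − R_other = 0.1943 K/W
k = L/(R·A) = 0.15/(0.1943×25.5)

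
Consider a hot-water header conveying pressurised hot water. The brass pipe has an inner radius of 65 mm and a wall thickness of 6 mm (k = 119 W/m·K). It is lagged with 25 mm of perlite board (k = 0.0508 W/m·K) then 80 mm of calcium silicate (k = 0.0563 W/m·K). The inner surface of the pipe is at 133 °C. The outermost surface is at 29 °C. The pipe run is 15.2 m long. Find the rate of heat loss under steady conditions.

Q ≈ 595 W

Treating each annulus and film as a series resistance:
R_brass pipe wall = ln(71/65)/(2π×119×15.2) = 7.769×10^-6 K/W
R_perlite board = ln(96/71)/(2π×0.0508×15.2) = 0.06218 K/W
R_calcium silicate = ln(176/96)/(2π×0.0563×15.2) = 0.1127 K/W
R_total = 0.1749 K/W
Q = ΔT/R_total = 104/0.1749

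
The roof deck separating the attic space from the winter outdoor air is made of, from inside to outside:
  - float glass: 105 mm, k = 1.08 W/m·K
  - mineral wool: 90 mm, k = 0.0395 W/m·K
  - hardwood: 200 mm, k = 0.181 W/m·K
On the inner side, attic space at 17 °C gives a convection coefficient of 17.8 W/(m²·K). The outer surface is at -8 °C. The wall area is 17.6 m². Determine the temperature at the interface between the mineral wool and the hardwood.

Treating each layer as a thermal resistance in series:
R_inner film = 1/(h_i·A) = 1/(17.8×17.6) = 0.003192 K/W
R_float glass = L/(kA) = 0.105/(1.08×17.6) = 0.005524 K/W
R_mineral wool = L/(kA) = 0.09/(0.0395×17.6) = 0.1295 K/W
R_hardwood = L/(kA) = 0.2/(0.181×17.6) = 0.06278 K/W
R_total = 0.201 K/W;  Q = ΔT/R_total = 25/0.201 = 124.4 W
T_interface = T_inner − Q·ΣR(inner→interface) = 17 − 124×0.1382

T ≈ -0.19 °C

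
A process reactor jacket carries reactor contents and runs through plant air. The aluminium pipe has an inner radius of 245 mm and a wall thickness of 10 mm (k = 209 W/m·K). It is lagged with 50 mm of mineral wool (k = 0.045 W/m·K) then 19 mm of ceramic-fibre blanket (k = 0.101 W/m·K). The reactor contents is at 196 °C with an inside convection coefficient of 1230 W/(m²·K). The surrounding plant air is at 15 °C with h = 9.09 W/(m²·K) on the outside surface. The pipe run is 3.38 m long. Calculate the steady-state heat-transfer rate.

Radial resistances (cylindrical: R_cond = ln(r_o/r_i)/(2πkL), R_conv = 1/(h·2πrL)):
R_inner film = 1/(h_i·2πr₁L) = 1/(1230×2π×0.245×3.38) = 1.563×10^-4 K/W
R_aluminium pipe wall = ln(255/245)/(2π×209×3.38) = 9.013×10^-6 K/W
R_mineral wool = ln(305/255)/(2π×0.045×3.38) = 0.1874 K/W
R_ceramic-fibre blanket = ln(324/305)/(2π×0.101×3.38) = 0.02817 K/W
R_outer film = 1/(h_o·2πr_oL) = 1/(9.09×2π×0.324×3.38) = 0.01599 K/W
R_total = 0.2317 K/W
Q = ΔT/R_total = 181/0.2317

Q ≈ 781 W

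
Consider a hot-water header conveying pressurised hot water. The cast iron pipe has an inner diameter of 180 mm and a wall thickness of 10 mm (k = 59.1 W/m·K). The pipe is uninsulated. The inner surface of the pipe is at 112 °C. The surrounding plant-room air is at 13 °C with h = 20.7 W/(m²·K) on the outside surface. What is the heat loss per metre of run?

q′ ≈ 1280 W/m

For a radial system each layer contributes R = ln(r_out/r_in)/(2πkL); films add R = 1/(hA).
R_cast iron pipe wall = ln(100/90)/(2π×59.1×1) = 2.837×10^-4 K/W
R_outer film = 1/(h_o·2πr_oL) = 1/(20.7×2π×0.1×1) = 0.07689 K/W
R_total = 0.07717 K/W
Q = ΔT/R_total = 99/0.07717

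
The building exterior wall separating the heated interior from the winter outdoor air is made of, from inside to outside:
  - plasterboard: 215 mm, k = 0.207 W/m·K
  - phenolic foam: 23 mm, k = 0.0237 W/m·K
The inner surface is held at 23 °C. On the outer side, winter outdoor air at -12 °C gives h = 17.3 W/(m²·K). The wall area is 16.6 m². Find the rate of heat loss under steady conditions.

Model the wall as resistances in series:
R_plasterboard = L/(kA) = 0.215/(0.207×16.6) = 0.06257 K/W
R_phenolic foam = L/(kA) = 0.023/(0.0237×16.6) = 0.05846 K/W
R_outer film = 1/(h_o·A) = 1/(17.3×16.6) = 0.003482 K/W
R_total = 0.1245 K/W
Q = ΔT / R_total = 35 / 0.1245

Q ≈ 281 W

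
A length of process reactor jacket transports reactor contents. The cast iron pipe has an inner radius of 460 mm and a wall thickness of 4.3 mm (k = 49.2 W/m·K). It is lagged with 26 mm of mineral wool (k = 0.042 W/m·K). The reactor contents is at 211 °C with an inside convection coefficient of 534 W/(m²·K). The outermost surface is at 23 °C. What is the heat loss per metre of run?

q′ ≈ 908 W/m

For a radial system each layer contributes R = ln(r_out/r_in)/(2πkL); films add R = 1/(hA).
R_inner film = 1/(h_i·2πr₁L) = 1/(534×2π×0.46×1) = 6.479×10^-4 K/W
R_cast iron pipe wall = ln(464.3/460)/(2π×49.2×1) = 3.01×10^-5 K/W
R_mineral wool = ln(490.3/464.3)/(2π×0.042×1) = 0.2065 K/W
R_total = 0.2071 K/W
Q = ΔT/R_total = 188/0.2071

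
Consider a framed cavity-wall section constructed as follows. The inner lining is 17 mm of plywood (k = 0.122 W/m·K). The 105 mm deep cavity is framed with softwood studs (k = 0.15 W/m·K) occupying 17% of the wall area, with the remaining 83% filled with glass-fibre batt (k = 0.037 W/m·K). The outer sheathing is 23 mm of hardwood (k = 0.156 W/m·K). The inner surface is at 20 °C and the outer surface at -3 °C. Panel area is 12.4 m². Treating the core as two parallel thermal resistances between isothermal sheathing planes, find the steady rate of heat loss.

Q ≈ 132 W

Sheathing layers in series; stud and cavity paths in parallel between them.
R_inner = 0.017/(0.122×12.4) = 0.01124 K/W
R_stud  = 0.105/(0.15×0.17×12.4) = 0.3321 K/W
R_cav   = 0.105/(0.037×0.83×12.4) = 0.2757 K/W
1/R_core = 1/R_stud + 1/R_cav → R_core = 0.1506 K/W
R_outer = 0.023/(0.156×12.4) = 0.01189 K/W
R_total = 0.1738 K/W
Q = ΔT/R_total = 23/0.1738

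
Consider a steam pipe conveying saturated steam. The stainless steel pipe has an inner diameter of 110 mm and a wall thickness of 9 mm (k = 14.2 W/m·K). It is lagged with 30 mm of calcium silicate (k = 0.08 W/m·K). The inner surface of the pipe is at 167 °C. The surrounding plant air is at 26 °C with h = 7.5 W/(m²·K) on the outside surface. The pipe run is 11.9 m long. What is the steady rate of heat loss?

Q ≈ 1690 W

Cylindrical conduction, so R = ln(r₂/r₁)/(2πkL) per layer, in series:
R_stainless steel pipe wall = ln(64/55)/(2π×14.2×11.9) = 1.427×10^-4 K/W
R_calcium silicate = ln(94/64)/(2π×0.08×11.9) = 0.06427 K/W
R_outer film = 1/(h_o·2πr_oL) = 1/(7.5×2π×0.094×11.9) = 0.01897 K/W
R_total = 0.08338 K/W
Q = ΔT/R_total = 141/0.08338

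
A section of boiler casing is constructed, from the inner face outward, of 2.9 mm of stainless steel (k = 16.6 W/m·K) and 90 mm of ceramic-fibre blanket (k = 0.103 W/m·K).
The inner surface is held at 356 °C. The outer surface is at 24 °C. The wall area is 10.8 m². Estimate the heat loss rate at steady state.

Q ≈ 4100 W

Series thermal resistances:
R_stainless steel = L/(kA) = 0.0029/(16.6×10.8) = 1.618×10^-5 K/W
R_ceramic-fibre blanket = L/(kA) = 0.09/(0.103×10.8) = 0.08091 K/W
R_total = 0.08092 K/W
Q = ΔT / R_total = 332 / 0.08092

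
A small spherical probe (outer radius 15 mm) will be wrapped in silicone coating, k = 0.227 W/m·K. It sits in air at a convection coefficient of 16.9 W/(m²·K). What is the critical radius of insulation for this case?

r_cr ≈ 26.9 mm

For a sphere r_cr = 2k/h = 2×0.227/16.9
r_cr = 26.9 mm; since the bare radius (15 mm) is below r_cr, adding a thin layer of insulation will *increase* heat loss.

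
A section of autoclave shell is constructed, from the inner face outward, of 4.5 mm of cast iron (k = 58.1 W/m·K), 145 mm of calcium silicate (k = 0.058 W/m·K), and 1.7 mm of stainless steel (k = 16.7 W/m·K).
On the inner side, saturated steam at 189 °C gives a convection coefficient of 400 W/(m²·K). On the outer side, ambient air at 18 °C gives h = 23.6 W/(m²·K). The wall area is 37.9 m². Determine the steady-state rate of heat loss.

Using the resistance-network approach (series):
R_inner film = 1/(h_i·A) = 1/(400×37.9) = 6.596×10^-5 K/W
R_cast iron = L/(kA) = 0.0045/(58.1×37.9) = 2.044×10^-6 K/W
R_calcium silicate = L/(kA) = 0.145/(0.058×37.9) = 0.06596 K/W
R_stainless steel = L/(kA) = 0.0017/(16.7×37.9) = 2.686×10^-6 K/W
R_outer film = 1/(h_o·A) = 1/(23.6×37.9) = 0.001118 K/W
R_total = 0.06715 K/W
Q = ΔT / R_total = 171 / 0.06715

Q ≈ 2550 W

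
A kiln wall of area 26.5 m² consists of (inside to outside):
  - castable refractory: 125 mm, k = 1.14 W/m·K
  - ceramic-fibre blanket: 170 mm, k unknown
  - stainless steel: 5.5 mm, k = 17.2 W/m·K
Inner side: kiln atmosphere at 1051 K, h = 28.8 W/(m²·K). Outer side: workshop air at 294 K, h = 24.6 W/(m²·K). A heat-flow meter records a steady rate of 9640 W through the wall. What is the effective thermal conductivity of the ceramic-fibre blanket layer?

Thermal resistances in series:
R_inner film = 1/(h_i·A) = 1/(28.8×26.5) = 0.00131 K/W
R_castable refractory = L/(kA) = 0.125/(1.14×26.5) = 0.004138 K/W
R_stainless steel = L/(kA) = 0.0055/(17.2×26.5) = 1.207×10^-5 K/W
R_outer film = 1/(h_o·A) = 1/(24.6×26.5) = 0.001534 K/W
Sum of known resistances R_other = 0.006994 K/W
Total R = ΔT/Q = 757/9640 = 0.07853 K/W
R_ceramic-fibre blanket = R_total − R_other = 0.07153 K/W
k = L/(R·A) = 0.17/(0.07153×26.5)

k ≈ 0.0897 W/(m·K)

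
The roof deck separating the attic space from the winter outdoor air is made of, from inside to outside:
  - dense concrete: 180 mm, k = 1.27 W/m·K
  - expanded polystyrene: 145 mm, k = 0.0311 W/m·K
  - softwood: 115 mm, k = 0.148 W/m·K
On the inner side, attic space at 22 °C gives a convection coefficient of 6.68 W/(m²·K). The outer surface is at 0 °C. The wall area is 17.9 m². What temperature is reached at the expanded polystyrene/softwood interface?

Treating each layer as a thermal resistance in series:
R_inner film = 1/(h_i·A) = 1/(6.68×17.9) = 0.008363 K/W
R_dense concrete = L/(kA) = 0.18/(1.27×17.9) = 0.007918 K/W
R_expanded polystyrene = L/(kA) = 0.145/(0.0311×17.9) = 0.2605 K/W
R_softwood = L/(kA) = 0.115/(0.148×17.9) = 0.04341 K/W
R_total = 0.3202 K/W;  Q = ΔT/R_total = 22/0.3202 = 68.72 W
T_interface = T_inner − Q·ΣR(inner→interface) = 22 − 68.7×0.2767

T ≈ 2.98 °C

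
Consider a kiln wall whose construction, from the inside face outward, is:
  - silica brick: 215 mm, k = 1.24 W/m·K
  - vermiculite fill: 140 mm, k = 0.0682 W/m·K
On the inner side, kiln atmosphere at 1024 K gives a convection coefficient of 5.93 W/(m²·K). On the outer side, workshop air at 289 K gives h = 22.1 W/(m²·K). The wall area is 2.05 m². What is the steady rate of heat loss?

Thermal resistances in series:
R_inner film = 1/(h_i·A) = 1/(5.93×2.05) = 0.08226 K/W
R_silica brick = L/(kA) = 0.215/(1.24×2.05) = 0.08458 K/W
R_vermiculite fill = L/(kA) = 0.14/(0.0682×2.05) = 1.001 K/W
R_outer film = 1/(h_o·A) = 1/(22.1×2.05) = 0.02207 K/W
R_total = 1.19 K/W
Q = ΔT / R_total = 735 / 1.19

Q ≈ 618 W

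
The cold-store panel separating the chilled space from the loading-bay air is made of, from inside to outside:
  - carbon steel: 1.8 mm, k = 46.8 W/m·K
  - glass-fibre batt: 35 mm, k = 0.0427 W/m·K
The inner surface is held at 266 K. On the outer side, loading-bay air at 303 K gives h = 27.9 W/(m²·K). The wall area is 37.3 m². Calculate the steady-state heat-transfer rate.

Q ≈ 1610 W

Using the resistance-network approach (series):
R_carbon steel = L/(kA) = 0.0018/(46.8×37.3) = 1.031×10^-6 K/W
R_glass-fibre batt = L/(kA) = 0.035/(0.0427×37.3) = 0.02198 K/W
R_outer film = 1/(h_o·A) = 1/(27.9×37.3) = 9.609×10^-4 K/W
R_total = 0.02294 K/W
Q = ΔT / R_total = 37 / 0.02294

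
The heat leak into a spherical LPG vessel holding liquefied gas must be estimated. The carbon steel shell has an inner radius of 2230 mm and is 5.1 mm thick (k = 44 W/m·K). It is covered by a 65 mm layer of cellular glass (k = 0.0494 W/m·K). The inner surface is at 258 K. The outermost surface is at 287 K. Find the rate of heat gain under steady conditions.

For a spherical shell R = (1/r₁ − 1/r₂)/(4πk); film R = 1/(h·4πr²). In series:
R_carbon steel shell = (1/2.23 − 1/2.2351)/(4π×44) = 1.851×10^-6 K/W
R_cellular glass = (1/2.2351 − 1/2.3001)/(4π×0.0494) = 0.02037 K/W
R_total = 0.02037 K/W
Q = ΔT/R_total = 29/0.02037

Q ≈ 1420 W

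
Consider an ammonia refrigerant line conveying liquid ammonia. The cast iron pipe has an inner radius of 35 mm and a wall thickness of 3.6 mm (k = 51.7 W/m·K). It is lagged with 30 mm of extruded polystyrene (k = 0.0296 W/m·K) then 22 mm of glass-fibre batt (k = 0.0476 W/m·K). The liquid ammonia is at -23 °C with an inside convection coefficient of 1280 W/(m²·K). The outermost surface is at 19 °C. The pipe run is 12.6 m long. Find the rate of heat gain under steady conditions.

Q ≈ 131 W

For a radial system each layer contributes R = ln(r_out/r_in)/(2πkL); films add R = 1/(hA).
R_inner film = 1/(h_i·2πr₁L) = 1/(1280×2π×0.035×12.6) = 2.819×10^-4 K/W
R_cast iron pipe wall = ln(38.6/35)/(2π×51.7×12.6) = 2.392×10^-5 K/W
R_extruded polystyrene = ln(68.6/38.6)/(2π×0.0296×12.6) = 0.2454 K/W
R_glass-fibre batt = ln(90.6/68.6)/(2π×0.0476×12.6) = 0.07381 K/W
R_total = 0.3195 K/W
Q = ΔT/R_total = 42/0.3195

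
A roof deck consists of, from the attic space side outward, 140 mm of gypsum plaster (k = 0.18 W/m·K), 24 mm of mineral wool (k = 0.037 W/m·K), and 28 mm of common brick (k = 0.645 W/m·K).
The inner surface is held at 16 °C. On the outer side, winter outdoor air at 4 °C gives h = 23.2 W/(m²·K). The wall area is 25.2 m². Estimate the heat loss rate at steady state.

Q ≈ 200 W

Using the resistance-network approach (series):
R_gypsum plaster = L/(kA) = 0.14/(0.18×25.2) = 0.03086 K/W
R_mineral wool = L/(kA) = 0.024/(0.037×25.2) = 0.02574 K/W
R_common brick = L/(kA) = 0.028/(0.645×25.2) = 0.001723 K/W
R_outer film = 1/(h_o·A) = 1/(23.2×25.2) = 0.00171 K/W
R_total = 0.06004 K/W
Q = ΔT / R_total = 12 / 0.06004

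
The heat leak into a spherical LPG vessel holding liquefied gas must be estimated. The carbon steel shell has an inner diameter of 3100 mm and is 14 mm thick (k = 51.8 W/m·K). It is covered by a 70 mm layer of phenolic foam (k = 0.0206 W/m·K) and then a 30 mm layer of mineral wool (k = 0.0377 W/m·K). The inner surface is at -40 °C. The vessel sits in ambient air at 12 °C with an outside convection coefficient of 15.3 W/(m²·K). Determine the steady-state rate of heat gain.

Q ≈ 397 W

For a spherical shell R = (1/r₁ − 1/r₂)/(4πk); film R = 1/(h·4πr²). In series:
R_carbon steel shell = (1/1.55 − 1/1.564)/(4π×51.8) = 8.872×10^-6 K/W
R_phenolic foam = (1/1.564 − 1/1.634)/(4π×0.0206) = 0.1058 K/W
R_mineral wool = (1/1.634 − 1/1.664)/(4π×0.0377) = 0.02329 K/W
R_outer film = 1/(h·4πr_o²) = 1/(15.3×4π×1.664²) = 0.001878 K/W
R_total = 0.131 K/W
Q = ΔT/R_total = 52/0.131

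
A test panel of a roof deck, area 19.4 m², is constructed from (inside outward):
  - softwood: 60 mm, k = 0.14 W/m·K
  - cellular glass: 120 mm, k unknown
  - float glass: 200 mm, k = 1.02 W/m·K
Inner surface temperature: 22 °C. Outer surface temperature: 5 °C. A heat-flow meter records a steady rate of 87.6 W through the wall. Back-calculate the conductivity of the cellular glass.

Using the resistance-network approach (series):
R_softwood = L/(kA) = 0.06/(0.14×19.4) = 0.02209 K/W
R_float glass = L/(kA) = 0.2/(1.02×19.4) = 0.01011 K/W
Sum of known resistances R_other = 0.0322 K/W
Total R = ΔT/Q = 17/87.6 = 0.1941 K/W
R_cellular glass = R_total − R_other = 0.1619 K/W
k = L/(R·A) = 0.12/(0.1619×19.4)

k ≈ 0.0382 W/(m·K)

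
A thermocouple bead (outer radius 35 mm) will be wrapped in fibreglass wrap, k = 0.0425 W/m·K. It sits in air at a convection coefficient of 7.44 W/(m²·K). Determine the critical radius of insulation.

r_cr ≈ 11.4 mm

For a sphere r_cr = 2k/h = 2×0.0425/7.44
r_cr = 11.4 mm; since the bare radius (35 mm) is above r_cr, any added insulation will reduce heat loss.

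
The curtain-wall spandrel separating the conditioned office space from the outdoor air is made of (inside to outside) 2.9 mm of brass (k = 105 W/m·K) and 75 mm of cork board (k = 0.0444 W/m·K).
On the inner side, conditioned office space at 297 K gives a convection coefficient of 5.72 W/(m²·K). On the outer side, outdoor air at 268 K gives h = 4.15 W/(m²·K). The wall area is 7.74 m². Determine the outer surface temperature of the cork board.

T ≈ 271 K

Thermal resistances in series:
R_inner film = 1/(h_i·A) = 1/(5.72×7.74) = 0.02259 K/W
R_brass = L/(kA) = 0.0029/(105×7.74) = 3.568×10^-6 K/W
R_cork board = L/(kA) = 0.075/(0.0444×7.74) = 0.2182 K/W
R_outer film = 1/(h_o·A) = 1/(4.15×7.74) = 0.03113 K/W
R_total = 0.272 K/W;  Q = ΔT/R_total = 29/0.272 = 106.6 W
T_interface = T_inner − Q·ΣR(inner→interface) = 297 − 107×0.2408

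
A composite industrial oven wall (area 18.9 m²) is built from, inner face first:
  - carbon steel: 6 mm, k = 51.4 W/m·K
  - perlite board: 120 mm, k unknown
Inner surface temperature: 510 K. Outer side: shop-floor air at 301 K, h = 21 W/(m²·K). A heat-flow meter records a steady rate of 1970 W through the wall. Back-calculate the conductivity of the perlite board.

Treating each layer as a thermal resistance in series:
R_carbon steel = L/(kA) = 0.006/(51.4×18.9) = 6.176×10^-6 K/W
R_outer film = 1/(h_o·A) = 1/(21×18.9) = 0.00252 K/W
Sum of known resistances R_other = 0.002526 K/W
Total R = ΔT/Q = 209/1970 = 0.1061 K/W
R_perlite board = R_total − R_other = 0.1036 K/W
k = L/(R·A) = 0.12/(0.1036×18.9)

k ≈ 0.0613 W/(m·K)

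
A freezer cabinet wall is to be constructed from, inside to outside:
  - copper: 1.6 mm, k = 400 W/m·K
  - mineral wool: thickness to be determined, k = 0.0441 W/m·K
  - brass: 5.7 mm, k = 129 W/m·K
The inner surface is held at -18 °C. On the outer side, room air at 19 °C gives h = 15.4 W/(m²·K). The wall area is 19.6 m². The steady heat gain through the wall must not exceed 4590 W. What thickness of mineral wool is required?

Model the wall as resistances in series:
R_copper = L/(kA) = 0.0016/(400×19.6) = 2.041×10^-7 K/W
R_brass = L/(kA) = 0.0057/(129×19.6) = 2.254×10^-6 K/W
R_outer film = 1/(h_o·A) = 1/(15.4×19.6) = 0.003313 K/W
Sum of the known resistances R_other = 0.003315 K/W
Required total resistance R_tot = ΔT/Q_allow = 37/4590 = 0.008061 K/W
R_mineral wool = R_tot − R_other = 0.004746 K/W
L = R·k·A = 0.004746×0.0441×19.6

L ≈ 4.1 mm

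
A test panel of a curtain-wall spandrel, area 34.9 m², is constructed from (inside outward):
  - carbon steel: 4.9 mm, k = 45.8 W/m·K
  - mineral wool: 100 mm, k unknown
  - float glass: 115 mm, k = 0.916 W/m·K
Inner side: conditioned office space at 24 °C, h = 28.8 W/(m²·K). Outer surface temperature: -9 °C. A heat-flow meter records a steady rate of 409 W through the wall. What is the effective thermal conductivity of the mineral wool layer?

k ≈ 0.0377 W/(m·K)

Using the resistance-network approach (series):
R_inner film = 1/(h_i·A) = 1/(28.8×34.9) = 9.949×10^-4 K/W
R_carbon steel = L/(kA) = 0.0049/(45.8×34.9) = 3.066×10^-6 K/W
R_float glass = L/(kA) = 0.115/(0.916×34.9) = 0.003597 K/W
Sum of known resistances R_other = 0.004595 K/W
Total R = ΔT/Q = 33/409 = 0.08068 K/W
R_mineral wool = R_total − R_other = 0.07609 K/W
k = L/(R·A) = 0.1/(0.07609×34.9)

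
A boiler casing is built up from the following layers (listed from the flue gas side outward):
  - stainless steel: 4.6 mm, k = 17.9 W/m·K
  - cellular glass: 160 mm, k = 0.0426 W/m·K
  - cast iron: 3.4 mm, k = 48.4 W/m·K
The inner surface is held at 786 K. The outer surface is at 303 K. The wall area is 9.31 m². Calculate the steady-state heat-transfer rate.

Q ≈ 1200 W

Using the resistance-network approach (series):
R_stainless steel = L/(kA) = 0.0046/(17.9×9.31) = 2.76×10^-5 K/W
R_cellular glass = L/(kA) = 0.16/(0.0426×9.31) = 0.4034 K/W
R_cast iron = L/(kA) = 0.0034/(48.4×9.31) = 7.545×10^-6 K/W
R_total = 0.4035 K/W
Q = ΔT / R_total = 483 / 0.4035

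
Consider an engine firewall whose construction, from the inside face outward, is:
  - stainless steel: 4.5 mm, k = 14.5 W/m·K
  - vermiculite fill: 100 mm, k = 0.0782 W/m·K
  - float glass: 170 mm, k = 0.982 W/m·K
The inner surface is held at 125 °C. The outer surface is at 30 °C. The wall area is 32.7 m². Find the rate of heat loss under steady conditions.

Q ≈ 2140 W

Using the resistance-network approach (series):
R_stainless steel = L/(kA) = 0.0045/(14.5×32.7) = 9.491×10^-6 K/W
R_vermiculite fill = L/(kA) = 0.1/(0.0782×32.7) = 0.03911 K/W
R_float glass = L/(kA) = 0.17/(0.982×32.7) = 0.005294 K/W
R_total = 0.04441 K/W
Q = ΔT / R_total = 95 / 0.04441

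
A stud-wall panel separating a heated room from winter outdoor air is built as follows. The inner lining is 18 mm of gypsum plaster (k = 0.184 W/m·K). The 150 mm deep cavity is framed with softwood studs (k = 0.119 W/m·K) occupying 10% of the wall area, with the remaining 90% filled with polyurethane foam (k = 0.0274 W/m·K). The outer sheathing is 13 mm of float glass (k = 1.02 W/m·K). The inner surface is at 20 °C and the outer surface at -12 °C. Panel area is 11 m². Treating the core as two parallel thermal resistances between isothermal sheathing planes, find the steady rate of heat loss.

Sheathing layers in series; stud and cavity paths in parallel between them.
R_inner = 0.018/(0.184×11) = 0.008893 K/W
R_stud  = 0.15/(0.119×0.1×11) = 1.146 K/W
R_cav   = 0.15/(0.0274×0.9×11) = 0.553 K/W
1/R_core = 1/R_stud + 1/R_cav → R_core = 0.373 K/W
R_outer = 0.013/(1.02×11) = 0.001159 K/W
R_total = 0.383 K/W
Q = ΔT/R_total = 32/0.383

Q ≈ 83.5 W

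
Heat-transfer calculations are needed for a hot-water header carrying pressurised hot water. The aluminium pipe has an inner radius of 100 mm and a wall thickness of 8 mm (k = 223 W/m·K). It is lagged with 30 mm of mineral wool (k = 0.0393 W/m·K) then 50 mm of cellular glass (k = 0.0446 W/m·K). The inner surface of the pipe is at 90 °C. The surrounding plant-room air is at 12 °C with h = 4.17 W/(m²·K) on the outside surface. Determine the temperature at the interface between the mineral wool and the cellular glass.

Per-layer cylindrical resistances, series-summed:
R_aluminium pipe wall = ln(108/100)/(2π×223×1) = 5.493×10^-5 K/W
R_mineral wool = ln(138/108)/(2π×0.0393×1) = 0.9927 K/W
R_cellular glass = ln(188/138)/(2π×0.0446×1) = 1.103 K/W
R_outer film = 1/(h_o·2πr_oL) = 1/(4.17×2π×0.188×1) = 0.203 K/W
R_total = 2.299 K/W
Q = ΔT/R_total = 78/2.299
Q = 33.9 W/m
T_interface = T_inner − Q·ΣR(inner→interface) = 90 − 33.9×0.9927

T ≈ 56.3 °C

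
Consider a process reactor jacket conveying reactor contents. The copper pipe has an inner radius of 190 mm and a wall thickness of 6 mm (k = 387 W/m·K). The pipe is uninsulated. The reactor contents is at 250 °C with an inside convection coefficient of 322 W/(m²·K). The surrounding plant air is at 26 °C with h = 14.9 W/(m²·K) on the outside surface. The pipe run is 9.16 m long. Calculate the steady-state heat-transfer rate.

Cylindrical conduction, so R = ln(r₂/r₁)/(2πkL) per layer, in series:
R_inner film = 1/(h_i·2πr₁L) = 1/(322×2π×0.19×9.16) = 2.84×10^-4 K/W
R_copper pipe wall = ln(196/190)/(2π×387×9.16) = 1.396×10^-6 K/W
R_outer film = 1/(h_o·2πr_oL) = 1/(14.9×2π×0.196×9.16) = 0.00595 K/W
R_total = 0.006235 K/W
Q = ΔT/R_total = 224/0.006235

Q ≈ 35900 W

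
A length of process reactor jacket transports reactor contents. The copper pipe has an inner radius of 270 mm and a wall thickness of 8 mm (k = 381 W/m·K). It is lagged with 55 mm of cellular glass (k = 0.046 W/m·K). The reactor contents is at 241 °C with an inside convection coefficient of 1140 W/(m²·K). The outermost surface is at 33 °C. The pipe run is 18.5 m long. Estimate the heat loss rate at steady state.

Cylindrical conduction, so R = ln(r₂/r₁)/(2πkL) per layer, in series:
R_inner film = 1/(h_i·2πr₁L) = 1/(1140×2π×0.27×18.5) = 2.795×10^-5 K/W
R_copper pipe wall = ln(278/270)/(2π×381×18.5) = 6.593×10^-7 K/W
R_cellular glass = ln(333/278)/(2π×0.046×18.5) = 0.03376 K/W
R_total = 0.03379 K/W
Q = ΔT/R_total = 208/0.03379

Q ≈ 6160 W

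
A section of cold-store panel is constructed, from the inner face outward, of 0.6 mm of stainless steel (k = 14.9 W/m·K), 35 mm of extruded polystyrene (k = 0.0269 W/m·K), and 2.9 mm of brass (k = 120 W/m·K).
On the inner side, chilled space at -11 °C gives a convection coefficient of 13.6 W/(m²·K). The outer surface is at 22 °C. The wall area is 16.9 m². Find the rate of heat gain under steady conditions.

Q ≈ 406 W

Model the wall as resistances in series:
R_inner film = 1/(h_i·A) = 1/(13.6×16.9) = 0.004351 K/W
R_stainless steel = L/(kA) = 0.0006/(14.9×16.9) = 2.383×10^-6 K/W
R_extruded polystyrene = L/(kA) = 0.035/(0.0269×16.9) = 0.07699 K/W
R_brass = L/(kA) = 0.0029/(120×16.9) = 1.43×10^-6 K/W
R_total = 0.08134 K/W
Q = ΔT / R_total = 33 / 0.08134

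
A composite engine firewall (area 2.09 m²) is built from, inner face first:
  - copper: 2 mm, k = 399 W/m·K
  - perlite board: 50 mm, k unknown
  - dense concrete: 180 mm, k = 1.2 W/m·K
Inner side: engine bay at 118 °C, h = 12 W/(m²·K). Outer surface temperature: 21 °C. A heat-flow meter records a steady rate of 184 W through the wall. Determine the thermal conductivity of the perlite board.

Treating each layer as a thermal resistance in series:
R_inner film = 1/(h_i·A) = 1/(12×2.09) = 0.03987 K/W
R_copper = L/(kA) = 0.002/(399×2.09) = 2.398×10^-6 K/W
R_dense concrete = L/(kA) = 0.18/(1.2×2.09) = 0.07177 K/W
Sum of known resistances R_other = 0.1116 K/W
Total R = ΔT/Q = 97/184 = 0.5272 K/W
R_perlite board = R_total − R_other = 0.4155 K/W
k = L/(R·A) = 0.05/(0.4155×2.09)

k ≈ 0.0576 W/(m·K)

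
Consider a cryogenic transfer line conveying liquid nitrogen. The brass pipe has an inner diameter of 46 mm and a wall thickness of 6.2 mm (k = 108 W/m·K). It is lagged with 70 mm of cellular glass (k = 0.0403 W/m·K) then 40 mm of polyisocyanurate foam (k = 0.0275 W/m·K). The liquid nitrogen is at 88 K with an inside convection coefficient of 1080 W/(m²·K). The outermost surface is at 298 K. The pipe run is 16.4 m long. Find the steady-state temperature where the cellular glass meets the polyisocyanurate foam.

T ≈ 237 K

For a radial system each layer contributes R = ln(r_out/r_in)/(2πkL); films add R = 1/(hA).
R_inner film = 1/(h_i·2πr₁L) = 1/(1080×2π×0.023×16.4) = 3.907×10^-4 K/W
R_brass pipe wall = ln(29.2/23)/(2π×108×16.4) = 2.145×10^-5 K/W
R_cellular glass = ln(99.2/29.2)/(2π×0.0403×16.4) = 0.2945 K/W
R_polyisocyanurate foam = ln(139.2/99.2)/(2π×0.0275×16.4) = 0.1196 K/W
R_total = 0.4145 K/W
Q = ΔT/R_total = 210/0.4145
Q = 507 W
T_interface = T_inner + Q·ΣR(inner→interface) = 88 + 507×0.2949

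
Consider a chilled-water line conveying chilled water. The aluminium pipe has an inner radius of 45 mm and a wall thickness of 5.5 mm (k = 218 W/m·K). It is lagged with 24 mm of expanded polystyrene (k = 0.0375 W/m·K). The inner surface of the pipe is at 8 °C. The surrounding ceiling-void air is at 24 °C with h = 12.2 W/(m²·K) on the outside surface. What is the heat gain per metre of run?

Cylindrical conduction, so R = ln(r₂/r₁)/(2πkL) per layer, in series:
R_aluminium pipe wall = ln(50.5/45)/(2π×218×1) = 8.418×10^-5 K/W
R_expanded polystyrene = ln(74.5/50.5)/(2π×0.0375×1) = 1.65 K/W
R_outer film = 1/(h_o·2πr_oL) = 1/(12.2×2π×0.0745×1) = 0.1751 K/W
R_total = 1.825 K/W
Q = ΔT/R_total = 16/1.825

q′ ≈ 8.77 W/m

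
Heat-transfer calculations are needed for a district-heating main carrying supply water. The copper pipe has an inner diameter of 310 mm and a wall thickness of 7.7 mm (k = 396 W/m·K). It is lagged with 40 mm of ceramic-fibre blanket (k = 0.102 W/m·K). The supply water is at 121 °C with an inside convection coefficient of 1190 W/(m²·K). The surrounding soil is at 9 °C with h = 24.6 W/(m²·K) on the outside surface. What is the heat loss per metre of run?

q′ ≈ 298 W/m

Treating each annulus and film as a series resistance:
R_inner film = 1/(h_i·2πr₁L) = 1/(1190×2π×0.155×1) = 8.629×10^-4 K/W
R_copper pipe wall = ln(162.7/155)/(2π×396×1) = 1.949×10^-5 K/W
R_ceramic-fibre blanket = ln(202.7/162.7)/(2π×0.102×1) = 0.343 K/W
R_outer film = 1/(h_o·2πr_oL) = 1/(24.6×2π×0.2027×1) = 0.03192 K/W
R_total = 0.3758 K/W
Q = ΔT/R_total = 112/0.3758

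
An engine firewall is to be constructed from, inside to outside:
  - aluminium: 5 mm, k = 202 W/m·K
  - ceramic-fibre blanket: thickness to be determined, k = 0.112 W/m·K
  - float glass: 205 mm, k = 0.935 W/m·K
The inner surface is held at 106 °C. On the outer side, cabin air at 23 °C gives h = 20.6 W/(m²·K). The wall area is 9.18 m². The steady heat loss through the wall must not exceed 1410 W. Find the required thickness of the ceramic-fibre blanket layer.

Series thermal resistances:
R_aluminium = L/(kA) = 0.005/(202×9.18) = 2.696×10^-6 K/W
R_float glass = L/(kA) = 0.205/(0.935×9.18) = 0.02388 K/W
R_outer film = 1/(h_o·A) = 1/(20.6×9.18) = 0.005288 K/W
Sum of the known resistances R_other = 0.02917 K/W
Required total resistance R_tot = ΔT/Q_allow = 83/1410 = 0.05887 K/W
R_ceramic-fibre blanket = R_tot − R_other = 0.02969 K/W
L = R·k·A = 0.02969×0.112×9.18

L ≈ 30.5 mm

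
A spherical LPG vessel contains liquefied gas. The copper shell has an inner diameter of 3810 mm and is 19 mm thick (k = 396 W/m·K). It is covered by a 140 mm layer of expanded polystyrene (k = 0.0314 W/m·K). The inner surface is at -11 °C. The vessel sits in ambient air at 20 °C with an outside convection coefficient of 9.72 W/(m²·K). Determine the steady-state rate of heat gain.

Q ≈ 340 W

Radial (spherical) resistances in series:
R_copper shell = (1/1.905 − 1/1.924)/(4π×396) = 1.042×10^-6 K/W
R_expanded polystyrene = (1/1.924 − 1/2.064)/(4π×0.0314) = 0.08935 K/W
R_outer film = 1/(h·4πr_o²) = 1/(9.72×4π×2.064²) = 0.001922 K/W
R_total = 0.09127 K/W
Q = ΔT/R_total = 31/0.09127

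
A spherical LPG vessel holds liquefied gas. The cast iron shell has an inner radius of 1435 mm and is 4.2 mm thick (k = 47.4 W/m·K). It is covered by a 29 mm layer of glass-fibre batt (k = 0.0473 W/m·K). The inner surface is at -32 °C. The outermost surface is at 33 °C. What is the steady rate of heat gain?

Radial (spherical) resistances in series:
R_cast iron shell = (1/1.435 − 1/1.4392)/(4π×47.4) = 3.414×10^-6 K/W
R_glass-fibre batt = (1/1.4392 − 1/1.4682)/(4π×0.0473) = 0.02309 K/W
R_total = 0.02309 K/W
Q = ΔT/R_total = 65/0.02309

Q ≈ 2810 W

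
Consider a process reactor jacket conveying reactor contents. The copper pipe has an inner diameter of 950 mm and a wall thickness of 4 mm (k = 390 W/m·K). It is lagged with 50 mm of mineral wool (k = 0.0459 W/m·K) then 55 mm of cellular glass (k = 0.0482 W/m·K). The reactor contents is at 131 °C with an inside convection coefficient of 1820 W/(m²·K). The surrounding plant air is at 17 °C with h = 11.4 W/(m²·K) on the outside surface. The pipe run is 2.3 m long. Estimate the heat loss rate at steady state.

For a radial system each layer contributes R = ln(r_out/r_in)/(2πkL); films add R = 1/(hA).
R_inner film = 1/(h_i·2πr₁L) = 1/(1820×2π×0.475×2.3) = 8.004×10^-5 K/W
R_copper pipe wall = ln(479/475)/(2π×390×2.3) = 1.488×10^-6 K/W
R_mineral wool = ln(529/479)/(2π×0.0459×2.3) = 0.1497 K/W
R_cellular glass = ln(584/529)/(2π×0.0482×2.3) = 0.142 K/W
R_outer film = 1/(h_o·2πr_oL) = 1/(11.4×2π×0.584×2.3) = 0.01039 K/W
R_total = 0.3022 K/W
Q = ΔT/R_total = 114/0.3022

Q ≈ 377 W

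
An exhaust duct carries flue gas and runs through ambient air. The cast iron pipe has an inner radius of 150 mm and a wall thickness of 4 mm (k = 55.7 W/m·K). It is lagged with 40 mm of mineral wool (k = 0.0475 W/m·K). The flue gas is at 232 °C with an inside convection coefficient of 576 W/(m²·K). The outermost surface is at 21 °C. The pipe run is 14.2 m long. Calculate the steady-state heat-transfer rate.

Per-layer cylindrical resistances, series-summed:
R_inner film = 1/(h_i·2πr₁L) = 1/(576×2π×0.15×14.2) = 1.297×10^-4 K/W
R_cast iron pipe wall = ln(154/150)/(2π×55.7×14.2) = 5.296×10^-6 K/W
R_mineral wool = ln(194/154)/(2π×0.0475×14.2) = 0.05448 K/W
R_total = 0.05462 K/W
Q = ΔT/R_total = 211/0.05462

Q ≈ 3860 W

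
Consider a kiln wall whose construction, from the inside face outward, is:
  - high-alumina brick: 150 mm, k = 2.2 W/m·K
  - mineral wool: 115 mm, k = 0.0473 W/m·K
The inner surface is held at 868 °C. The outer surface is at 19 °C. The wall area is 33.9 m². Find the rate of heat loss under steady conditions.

Q ≈ 11500 W

Using the resistance-network approach (series):
R_high-alumina brick = L/(kA) = 0.15/(2.2×33.9) = 0.002011 K/W
R_mineral wool = L/(kA) = 0.115/(0.0473×33.9) = 0.07172 K/W
R_total = 0.07373 K/W
Q = ΔT / R_total = 849 / 0.07373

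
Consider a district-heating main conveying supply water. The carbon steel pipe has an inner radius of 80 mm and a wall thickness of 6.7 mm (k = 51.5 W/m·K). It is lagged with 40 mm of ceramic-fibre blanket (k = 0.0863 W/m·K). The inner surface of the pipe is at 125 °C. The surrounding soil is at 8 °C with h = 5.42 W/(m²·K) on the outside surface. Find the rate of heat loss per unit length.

For a radial system each layer contributes R = ln(r_out/r_in)/(2πkL); films add R = 1/(hA).
R_carbon steel pipe wall = ln(86.7/80)/(2π×51.5×1) = 2.486×10^-4 K/W
R_ceramic-fibre blanket = ln(126.7/86.7)/(2π×0.0863×1) = 0.6996 K/W
R_outer film = 1/(h_o·2πr_oL) = 1/(5.42×2π×0.1267×1) = 0.2318 K/W
R_total = 0.9316 K/W
Q = ΔT/R_total = 117/0.9316

q′ ≈ 126 W/m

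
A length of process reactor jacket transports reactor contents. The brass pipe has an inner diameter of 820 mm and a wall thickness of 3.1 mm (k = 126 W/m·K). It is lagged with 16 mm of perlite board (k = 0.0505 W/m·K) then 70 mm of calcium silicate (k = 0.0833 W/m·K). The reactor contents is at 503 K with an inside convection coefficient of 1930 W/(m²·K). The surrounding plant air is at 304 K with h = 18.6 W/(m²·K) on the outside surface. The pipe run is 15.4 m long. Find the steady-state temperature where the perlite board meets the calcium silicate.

T ≈ 447 K

For a radial system each layer contributes R = ln(r_out/r_in)/(2πkL); films add R = 1/(hA).
R_inner film = 1/(h_i·2πr₁L) = 1/(1930×2π×0.41×15.4) = 1.306×10^-5 K/W
R_brass pipe wall = ln(413.1/410)/(2π×126×15.4) = 6.178×10^-7 K/W
R_perlite board = ln(429.1/413.1)/(2π×0.0505×15.4) = 0.007777 K/W
R_calcium silicate = ln(499.1/429.1)/(2π×0.0833×15.4) = 0.01875 K/W
R_outer film = 1/(h_o·2πr_oL) = 1/(18.6×2π×0.4991×15.4) = 0.001113 K/W
R_total = 0.02765 K/W
Q = ΔT/R_total = 199/0.02765
Q = 7200 W
T_interface = T_inner − Q·ΣR(inner→interface) = 503 − 7200×0.00779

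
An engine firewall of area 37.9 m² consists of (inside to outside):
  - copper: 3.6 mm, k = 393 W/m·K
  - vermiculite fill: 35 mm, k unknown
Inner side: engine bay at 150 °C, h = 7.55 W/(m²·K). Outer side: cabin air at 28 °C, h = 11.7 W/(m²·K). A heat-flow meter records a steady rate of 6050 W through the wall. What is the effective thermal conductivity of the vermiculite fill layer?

Treating each layer as a thermal resistance in series:
R_inner film = 1/(h_i·A) = 1/(7.55×37.9) = 0.003495 K/W
R_copper = L/(kA) = 0.0036/(393×37.9) = 2.417×10^-7 K/W
R_outer film = 1/(h_o·A) = 1/(11.7×37.9) = 0.002255 K/W
Sum of known resistances R_other = 0.00575 K/W
Total R = ΔT/Q = 122/6050 = 0.02017 K/W
R_vermiculite fill = R_total − R_other = 0.01442 K/W
k = L/(R·A) = 0.035/(0.01442×37.9)

k ≈ 0.0641 W/(m·K)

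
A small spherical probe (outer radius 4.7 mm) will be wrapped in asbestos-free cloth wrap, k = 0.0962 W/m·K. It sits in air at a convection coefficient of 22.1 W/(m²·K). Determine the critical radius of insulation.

r_cr ≈ 8.71 mm

For a sphere r_cr = 2k/h = 2×0.0962/22.1
r_cr = 8.71 mm; since the bare radius (4.7 mm) is below r_cr, adding a thin layer of insulation will *increase* heat loss.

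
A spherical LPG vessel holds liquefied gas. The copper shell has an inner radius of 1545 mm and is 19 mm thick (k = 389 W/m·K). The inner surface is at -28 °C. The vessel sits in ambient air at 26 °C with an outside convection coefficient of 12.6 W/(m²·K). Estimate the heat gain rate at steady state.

Q ≈ 20900 W

Radial (spherical) resistances in series:
R_copper shell = (1/1.545 − 1/1.564)/(4π×389) = 1.609×10^-6 K/W
R_outer film = 1/(h·4πr_o²) = 1/(12.6×4π×1.564²) = 0.002582 K/W
R_total = 0.002584 K/W
Q = ΔT/R_total = 54/0.002584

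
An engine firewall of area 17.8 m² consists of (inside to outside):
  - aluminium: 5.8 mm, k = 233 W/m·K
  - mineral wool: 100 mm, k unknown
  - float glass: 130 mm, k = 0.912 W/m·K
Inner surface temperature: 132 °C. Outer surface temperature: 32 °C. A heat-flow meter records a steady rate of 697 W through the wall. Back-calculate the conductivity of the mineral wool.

k ≈ 0.0415 W/(m·K)

Model the wall as resistances in series:
R_aluminium = L/(kA) = 0.0058/(233×17.8) = 1.398×10^-6 K/W
R_float glass = L/(kA) = 0.13/(0.912×17.8) = 0.008008 K/W
Sum of known resistances R_other = 0.008009 K/W
Total R = ΔT/Q = 100/697 = 0.1435 K/W
R_mineral wool = R_total − R_other = 0.1355 K/W
k = L/(R·A) = 0.1/(0.1355×17.8)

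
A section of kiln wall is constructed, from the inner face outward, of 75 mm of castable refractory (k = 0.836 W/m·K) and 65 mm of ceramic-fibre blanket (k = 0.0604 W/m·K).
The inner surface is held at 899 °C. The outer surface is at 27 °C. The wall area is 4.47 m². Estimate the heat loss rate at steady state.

Q ≈ 3340 W

Thermal resistances in series:
R_castable refractory = L/(kA) = 0.075/(0.836×4.47) = 0.02007 K/W
R_ceramic-fibre blanket = L/(kA) = 0.065/(0.0604×4.47) = 0.2408 K/W
R_total = 0.2608 K/W
Q = ΔT / R_total = 872 / 0.2608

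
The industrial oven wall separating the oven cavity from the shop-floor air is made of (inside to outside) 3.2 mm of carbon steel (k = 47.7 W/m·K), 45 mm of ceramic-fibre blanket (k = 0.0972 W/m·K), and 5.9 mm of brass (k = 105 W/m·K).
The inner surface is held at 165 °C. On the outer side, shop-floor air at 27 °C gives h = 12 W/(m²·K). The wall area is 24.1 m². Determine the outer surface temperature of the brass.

T ≈ 48 °C

Model the wall as resistances in series:
R_carbon steel = L/(kA) = 0.0032/(47.7×24.1) = 2.784×10^-6 K/W
R_ceramic-fibre blanket = L/(kA) = 0.045/(0.0972×24.1) = 0.01921 K/W
R_brass = L/(kA) = 0.0059/(105×24.1) = 2.332×10^-6 K/W
R_outer film = 1/(h_o·A) = 1/(12×24.1) = 0.003458 K/W
R_total = 0.02267 K/W;  Q = ΔT/R_total = 138/0.02267 = 6087 W
T_interface = T_inner − Q·ΣR(inner→interface) = 165 − 6090×0.01922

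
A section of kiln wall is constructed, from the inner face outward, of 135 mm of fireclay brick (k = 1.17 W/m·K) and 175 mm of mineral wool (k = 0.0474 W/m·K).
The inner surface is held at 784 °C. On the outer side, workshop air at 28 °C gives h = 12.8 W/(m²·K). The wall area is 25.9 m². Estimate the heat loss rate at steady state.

Thermal resistances in series:
R_fireclay brick = L/(kA) = 0.135/(1.17×25.9) = 0.004455 K/W
R_mineral wool = L/(kA) = 0.175/(0.0474×25.9) = 0.1425 K/W
R_outer film = 1/(h_o·A) = 1/(12.8×25.9) = 0.003016 K/W
R_total = 0.15 K/W
Q = ΔT / R_total = 756 / 0.15

Q ≈ 5040 W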